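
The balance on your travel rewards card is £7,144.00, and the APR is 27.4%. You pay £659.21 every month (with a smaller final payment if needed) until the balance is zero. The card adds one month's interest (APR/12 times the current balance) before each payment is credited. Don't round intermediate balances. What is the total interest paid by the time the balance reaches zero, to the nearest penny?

£1,158.67

Monthly rate r = 27.4%/12 = 2.28333% = 0.0228333.
Payoff takes n = ⌈−ln(1 − rB₀/P)/ln(1+r)⌉ = ⌈12.592⌉ = 13 payments; the last is £392.15.
Total paid = 12·£659.21 + £392.15 = £8,302.67.
Total interest = total paid − principal = £8,302.67 − £7,144.00 = £1,158.67.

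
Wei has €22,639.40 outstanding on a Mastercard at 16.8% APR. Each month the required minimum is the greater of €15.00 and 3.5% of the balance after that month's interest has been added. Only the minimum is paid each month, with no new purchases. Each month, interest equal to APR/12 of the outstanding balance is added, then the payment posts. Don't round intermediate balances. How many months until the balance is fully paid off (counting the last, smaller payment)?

220 months

Monthly rate r = 16.8%/12 = 1.4% = 0.014.
While 3.5% of the post-interest balance exceeds €15.00, each month B ← (B·(1+r))·(1 − 0.035), i.e. B shrinks by the factor (1+r)·0.965 = 0.97851.
This holds for months 1–184. Entering month 185 the balance is €415.79; 3.5% of the post-interest balance is now below €15.00, so the flat €15.00 minimum applies from here.
From month 185 a fixed €15.00 at rate r clears €415.79 in 36 more payments. Total: 184 + 36 = 220 months.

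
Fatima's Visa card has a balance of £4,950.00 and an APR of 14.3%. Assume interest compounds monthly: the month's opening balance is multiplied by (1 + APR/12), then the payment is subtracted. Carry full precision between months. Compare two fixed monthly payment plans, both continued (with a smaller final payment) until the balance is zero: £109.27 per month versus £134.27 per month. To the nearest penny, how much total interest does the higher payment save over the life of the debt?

Monthly rate r = 14.3%/12 = 1.19167% = 0.0119167.
At £109.27/mo: n = ⌈−ln(1 − rB₀/P)/ln(1+r)⌉ = 66 payments (last £56.98); total interest = total paid − £4,950.00 = £2,209.53.
At £134.27/mo: 49 payments (last £113.29); total interest £1,608.25.
Interest saved = £2,209.53 − £1,608.25 = £601.28.

£601.28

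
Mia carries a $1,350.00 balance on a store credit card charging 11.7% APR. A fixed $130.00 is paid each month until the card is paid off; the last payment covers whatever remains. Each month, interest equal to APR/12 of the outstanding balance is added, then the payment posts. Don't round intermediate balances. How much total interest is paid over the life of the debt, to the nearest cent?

Monthly rate r = 11.7%/12 = 0.975% = 0.00975.
Payoff takes n = ⌈−ln(1 − rB₀/P)/ln(1+r)⌉ = ⌈11.002⌉ = 12 payments; the last is $0.27.
Total paid = 11·$130.00 + $0.27 = $1,430.27.
Total interest = total paid − principal = $1,430.27 − $1,350.00 = $80.27.

$80.27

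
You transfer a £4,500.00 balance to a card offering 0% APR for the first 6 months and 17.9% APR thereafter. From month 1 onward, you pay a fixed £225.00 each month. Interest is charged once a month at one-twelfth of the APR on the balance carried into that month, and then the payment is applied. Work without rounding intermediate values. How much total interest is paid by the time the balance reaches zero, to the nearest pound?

Promo months 1–6 at r₀ = 0%/12 = 0; months 7+ at r₁ = 17.9%/12 = 0.0149167.
After month 6 (no interest yet): B = £4,500.00 − 6·£225.00 = £3,150.00.
Then at r₁ with £225.00/mo: n₂ = −ln(1 − r₁·B/P)/ln(1+r₁) ≈ 15.82 → 16 more payments.
Total paid = 21·£225.00 + £184.86 = £4,909.86; interest = £4,909.86 − £4,500.00 = £409.86.

£410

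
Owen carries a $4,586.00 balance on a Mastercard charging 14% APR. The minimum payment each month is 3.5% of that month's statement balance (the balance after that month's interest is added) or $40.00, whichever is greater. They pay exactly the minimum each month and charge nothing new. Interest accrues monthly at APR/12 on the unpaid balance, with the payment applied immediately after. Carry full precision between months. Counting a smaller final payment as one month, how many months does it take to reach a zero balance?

93 months

Monthly rate r = 14%/12 = 1.16667% = 0.0116667.
While 3.5% of the post-interest balance exceeds $40.00, each month B ← (B·(1+r))·(1 − 0.035), i.e. B shrinks by the factor (1+r)·0.965 = 0.97626.
This holds for months 1–59. Entering month 60 the balance is $1,111.10; 3.5% of the post-interest balance is now below $40.00, so the flat $40.00 minimum applies from here.
From month 60 a fixed $40.00 at rate r clears $1,111.10 in 34 more payments. Total: 59 + 34 = 93 months.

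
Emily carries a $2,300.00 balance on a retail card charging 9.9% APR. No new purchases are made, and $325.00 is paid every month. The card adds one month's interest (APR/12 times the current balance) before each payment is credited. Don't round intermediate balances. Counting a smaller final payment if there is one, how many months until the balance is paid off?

8 months

Monthly rate r = 9.9%/12 = 0.825% = 0.00825.
Recurrence: B ← B·(1+r) − $325.00.
Month 1: interest $18.98; balance after payment $1,993.97.
Month 2: interest $16.45; balance after payment $1,685.43.
Closed form: n = −ln(1 − rB₀/P)/ln(1+r) = −ln(0.94162)/ln(1.00825) ≈ 7.322, so the balance reaches zero during payment 8.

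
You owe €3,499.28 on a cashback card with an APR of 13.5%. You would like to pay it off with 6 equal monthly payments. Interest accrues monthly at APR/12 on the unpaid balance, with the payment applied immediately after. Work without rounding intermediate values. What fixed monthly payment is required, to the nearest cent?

Monthly rate r = 13.5%/12 = 1.125% = 0.01125.
Level-payment amortization: P = B₀·r / (1 − (1+r)^(−n)) = 3499.28·0.01125 / (1 − 1.01125^(−6)).
Denominator 1 − (1+r)^(−6) = 0.0649199481.
P = 39.3669 / 0.0649199481 ≈ 606.39.

€606.39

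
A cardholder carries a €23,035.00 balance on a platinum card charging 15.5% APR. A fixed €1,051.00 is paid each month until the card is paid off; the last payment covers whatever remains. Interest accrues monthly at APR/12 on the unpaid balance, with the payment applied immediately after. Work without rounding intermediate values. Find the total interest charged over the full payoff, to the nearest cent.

€4,220.38

Monthly rate r = 15.5%/12 = 1.29167% = 0.0129167.
Payoff takes n = ⌈−ln(1 − rB₀/P)/ln(1+r)⌉ = ⌈25.932⌉ = 26 payments; the last is €980.38.
Total paid = 25·€1,051.00 + €980.38 = €27,255.38.
Total interest = total paid − principal = €27,255.38 − €23,035.00 = €4,220.38.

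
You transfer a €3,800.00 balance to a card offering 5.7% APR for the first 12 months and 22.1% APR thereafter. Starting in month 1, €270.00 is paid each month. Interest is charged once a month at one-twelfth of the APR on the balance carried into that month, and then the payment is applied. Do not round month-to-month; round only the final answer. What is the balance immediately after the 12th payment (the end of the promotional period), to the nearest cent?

Promo months 1–12 at r₀ = 5.7%/12 = 0.00475; months 13+ at r₁ = 22.1%/12 = 0.0184167.
After month 12: iterate B ← B·(1+r₀) − €270.00 for 12 months → €696.35.

€696.35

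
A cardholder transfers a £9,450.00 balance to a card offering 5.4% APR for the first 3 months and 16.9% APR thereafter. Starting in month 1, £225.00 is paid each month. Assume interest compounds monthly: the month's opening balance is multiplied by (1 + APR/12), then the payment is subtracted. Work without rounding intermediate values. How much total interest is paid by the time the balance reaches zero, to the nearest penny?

£4,327.30

Promo months 1–3 at r₀ = 5.4%/12 = 0.0045; months 4+ at r₁ = 16.9%/12 = 0.0140833.
After month 3: iterate B ← B·(1+r₀) − £225.00 for 3 months → £8,900.11.
Then at r₁ with £225.00/mo: n₂ = −ln(1 − r₁·B/P)/ln(1+r₁) ≈ 58.23 → 59 more payments.
Total paid = 61·£225.00 + £52.30 = £13,777.30; interest = £13,777.30 − £9,450.00 = £4,327.30.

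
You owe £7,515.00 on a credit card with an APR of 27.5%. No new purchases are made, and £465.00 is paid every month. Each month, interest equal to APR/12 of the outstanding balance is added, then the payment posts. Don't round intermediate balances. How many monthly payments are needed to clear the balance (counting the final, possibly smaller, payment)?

Monthly rate r = 27.5%/12 = 2.29167% = 0.0229167.
Recurrence: B ← B·(1+r) − £465.00.
Month 1: interest £172.22; balance after payment £7,222.22.
Month 2: interest £165.51; balance after payment £6,922.73.
Closed form: n = −ln(1 − rB₀/P)/ln(1+r) = −ln(0.62964)/ln(1.02292) ≈ 20.417, so the balance reaches zero during payment 21.

21 payments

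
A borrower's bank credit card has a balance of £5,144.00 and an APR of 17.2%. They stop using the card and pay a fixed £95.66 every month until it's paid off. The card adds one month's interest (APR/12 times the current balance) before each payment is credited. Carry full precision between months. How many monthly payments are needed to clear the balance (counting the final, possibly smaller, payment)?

Monthly rate r = 17.2%/12 = 1.43333% = 0.0143333.
Recurrence: B ← B·(1+r) − £95.66.
Month 1: interest £73.73; balance after payment £5,122.07.
Month 2: interest £73.42; balance after payment £5,099.83.
Closed form: n = −ln(1 − rB₀/P)/ln(1+r) = −ln(0.22924)/ln(1.01433) ≈ 103.500, so the balance reaches zero during payment 104.

104 months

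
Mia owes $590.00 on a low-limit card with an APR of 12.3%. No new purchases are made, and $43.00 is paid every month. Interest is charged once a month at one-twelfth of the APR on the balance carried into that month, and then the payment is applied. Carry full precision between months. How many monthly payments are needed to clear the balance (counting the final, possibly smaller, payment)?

Monthly rate r = 12.3%/12 = 1.025% = 0.01025.
Recurrence: B ← B·(1+r) − $43.00.
Month 1: interest $6.05; balance after payment $553.05.
Month 2: interest $5.67; balance after payment $515.72.
Closed form: n = −ln(1 − rB₀/P)/ln(1+r) = −ln(0.85936)/ln(1.01025) ≈ 14.863, so the balance reaches zero during payment 15.

15 payments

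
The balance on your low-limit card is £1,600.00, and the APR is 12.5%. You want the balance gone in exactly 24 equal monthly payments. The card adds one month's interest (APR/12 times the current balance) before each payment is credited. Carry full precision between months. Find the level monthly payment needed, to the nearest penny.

£75.69

Monthly rate r = 12.5%/12 = 1.04167% = 0.0104167.
Level-payment amortization: P = B₀·r / (1 − (1+r)^(−n)) = 1600.00·0.0104167 / (1 − 1.01042^(−24)).
Denominator 1 − (1+r)^(−24) = 0.22019149.
P = 16.6667 / 0.22019149 ≈ 75.69.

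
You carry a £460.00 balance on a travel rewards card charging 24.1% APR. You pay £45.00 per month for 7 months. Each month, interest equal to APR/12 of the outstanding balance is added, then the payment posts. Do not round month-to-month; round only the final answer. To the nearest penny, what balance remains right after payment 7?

£194.07

Monthly rate r = 24.1%/12 = 2.00833% = 0.0200833.
Each month: B ← B·(1+r) − £45.00.
Month 1: interest £9.24; balance after payment £424.24.
Month 2: interest £8.52; balance after payment £387.76.
Month 3: interest £7.79; balance after payment £350.55.
Month 4: interest £7.04; balance after payment £312.59.
Month 5: interest £6.28; balance after payment £273.86.
Month 6: interest £5.50; balance after payment £234.36.
Month 7: interest £4.71; balance after payment £194.07.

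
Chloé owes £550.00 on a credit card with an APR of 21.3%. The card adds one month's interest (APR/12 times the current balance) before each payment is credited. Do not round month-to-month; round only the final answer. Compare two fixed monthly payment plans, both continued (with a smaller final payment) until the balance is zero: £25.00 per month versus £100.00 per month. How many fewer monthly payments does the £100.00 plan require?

Monthly rate r = 21.3%/12 = 1.775% = 0.01775.
At £25.00/mo: n = ⌈−ln(1 − rB₀/P)/ln(1+r)⌉ = 29 payments (last £3.54); total interest = total paid − £550.00 = £153.54.
At £100.00/mo: 6 payments (last £83.97); total interest £33.97.
Payments saved = 29 − 6 = 23.

23 fewer payments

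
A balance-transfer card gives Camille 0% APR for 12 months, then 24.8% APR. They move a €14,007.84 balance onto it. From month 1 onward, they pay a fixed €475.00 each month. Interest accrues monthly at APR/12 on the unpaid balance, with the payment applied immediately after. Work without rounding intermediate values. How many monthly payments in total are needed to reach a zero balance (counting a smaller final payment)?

34 months

Promo months 1–12 at r₀ = 0%/12 = 0; months 13+ at r₁ = 24.8%/12 = 0.0206667.
After month 12 (no interest yet): B = €14,007.84 − 12·€475.00 = €8,307.84.
Then at r₁ with €475.00/mo: n₂ = −ln(1 − r₁·B/P)/ln(1+r₁) ≈ 21.93 → 22 more payments.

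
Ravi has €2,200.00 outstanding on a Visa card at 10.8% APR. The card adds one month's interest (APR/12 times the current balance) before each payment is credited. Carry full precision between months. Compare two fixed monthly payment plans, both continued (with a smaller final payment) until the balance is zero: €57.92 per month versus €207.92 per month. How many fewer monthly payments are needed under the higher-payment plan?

Monthly rate r = 10.8%/12 = 0.9% = 0.009.
At €57.92/mo: n = ⌈−ln(1 − rB₀/P)/ln(1+r)⌉ = 47 payments (last €39.98); total interest = total paid − €2,200.00 = €504.30.
At €207.92/mo: 12 payments (last €35.32); total interest €122.44.
Payments saved = 47 − 12 = 35.

35 fewer payments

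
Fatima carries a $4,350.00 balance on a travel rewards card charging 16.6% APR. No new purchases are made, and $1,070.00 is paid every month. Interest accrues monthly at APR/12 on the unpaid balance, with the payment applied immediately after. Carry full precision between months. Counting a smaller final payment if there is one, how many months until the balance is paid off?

Monthly rate r = 16.6%/12 = 1.38333% = 0.0138333.
Recurrence: B ← B·(1+r) − $1,070.00.
Month 1: interest $60.18; balance after payment $3,340.18.
Month 2: interest $46.21; balance after payment $2,316.38.
Month 3: interest $32.04; balance after payment $1,278.42.
Month 4: interest $17.68; balance after payment $226.11.
Month 5: interest $3.13; balance after payment $0.00.

5 months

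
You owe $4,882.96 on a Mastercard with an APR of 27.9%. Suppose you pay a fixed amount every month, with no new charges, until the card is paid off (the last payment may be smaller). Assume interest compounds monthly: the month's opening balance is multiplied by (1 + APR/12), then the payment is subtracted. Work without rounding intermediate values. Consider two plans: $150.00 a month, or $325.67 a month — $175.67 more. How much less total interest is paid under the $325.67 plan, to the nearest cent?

Monthly rate r = 27.9%/12 = 2.325% = 0.02325.
At $150.00/mo: n = ⌈−ln(1 − rB₀/P)/ln(1+r)⌉ = 62 payments (last $79.39); total interest = total paid − $4,882.96 = $4,346.43.
At $325.67/mo: 19 payments (last $212.31); total interest $1,191.41.
Interest saved = $4,346.43 − $1,191.41 = $3,155.02.

$3,155.02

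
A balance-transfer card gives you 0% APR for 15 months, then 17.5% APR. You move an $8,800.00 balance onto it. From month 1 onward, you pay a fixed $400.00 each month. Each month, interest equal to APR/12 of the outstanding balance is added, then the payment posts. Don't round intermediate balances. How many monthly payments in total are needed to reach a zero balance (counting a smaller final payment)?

Promo months 1–15 at r₀ = 0%/12 = 0; months 16+ at r₁ = 17.5%/12 = 0.0145833.
After month 15 (no interest yet): B = $8,800.00 − 15·$400.00 = $2,800.00.
Then at r₁ with $400.00/mo: n₂ = −ln(1 − r₁·B/P)/ln(1+r₁) ≈ 7.44 → 8 more payments.

23 payments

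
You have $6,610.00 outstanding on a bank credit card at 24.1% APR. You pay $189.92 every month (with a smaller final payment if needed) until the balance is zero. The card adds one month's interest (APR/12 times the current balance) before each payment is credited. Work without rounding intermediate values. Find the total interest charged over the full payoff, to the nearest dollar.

$4,858

Monthly rate r = 24.1%/12 = 2.00833% = 0.0200833.
Payoff takes n = ⌈−ln(1 − rB₀/P)/ln(1+r)⌉ = ⌈60.379⌉ = 61 payments; the last is $72.35.
Total paid = 60·$189.92 + $72.35 = $11,467.55.
Total interest = total paid − principal = $11,467.55 − $6,610.00 = $4,857.55.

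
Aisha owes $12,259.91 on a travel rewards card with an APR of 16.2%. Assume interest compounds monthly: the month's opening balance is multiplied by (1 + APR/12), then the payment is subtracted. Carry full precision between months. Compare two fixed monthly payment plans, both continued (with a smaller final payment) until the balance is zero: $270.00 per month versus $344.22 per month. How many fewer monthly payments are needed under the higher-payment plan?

Monthly rate r = 16.2%/12 = 1.35% = 0.0135.
At $270.00/mo: n = ⌈−ln(1 − rB₀/P)/ln(1+r)⌉ = 71 payments (last $214.55); total interest = total paid − $12,259.91 = $6,854.64.
At $344.22/mo: 49 payments (last $304.29); total interest $4,566.94.
Payments saved = 71 − 49 = 22.

22 fewer payments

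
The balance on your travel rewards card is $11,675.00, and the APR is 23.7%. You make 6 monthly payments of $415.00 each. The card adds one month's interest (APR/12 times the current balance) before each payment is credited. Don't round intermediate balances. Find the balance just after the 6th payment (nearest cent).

$10,512.39

Monthly rate r = 23.7%/12 = 1.975% = 0.01975.
Each month: B ← B·(1+r) − $415.00.
Month 1: interest $230.58; balance after payment $11,490.58.
Month 2: interest $226.94; balance after payment $11,302.52.
Month 3: interest $223.22; balance after payment $11,110.75.
Month 4: interest $219.44; balance after payment $10,915.18.
Month 5: interest $215.57; balance after payment $10,715.76.
Month 6: interest $211.64; balance after payment $10,512.39.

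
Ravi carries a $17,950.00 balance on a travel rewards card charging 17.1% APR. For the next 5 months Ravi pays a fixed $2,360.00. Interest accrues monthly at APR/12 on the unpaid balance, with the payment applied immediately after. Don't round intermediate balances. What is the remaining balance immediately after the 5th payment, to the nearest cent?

Monthly rate r = 17.1%/12 = 1.425% = 0.01425.
Each month: B ← B·(1+r) − $2,360.00.
Month 1: interest $255.79; balance after payment $15,845.79.
Month 2: interest $225.80; balance after payment $13,711.59.
Month 3: interest $195.39; balance after payment $11,546.98.
Month 4: interest $164.54; balance after payment $9,351.52.
Month 5: interest $133.26; balance after payment $7,124.78.

$7,124.78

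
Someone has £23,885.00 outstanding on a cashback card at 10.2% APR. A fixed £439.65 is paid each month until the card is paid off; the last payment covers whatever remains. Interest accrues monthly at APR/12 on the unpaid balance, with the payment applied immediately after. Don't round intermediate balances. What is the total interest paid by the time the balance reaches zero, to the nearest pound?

£8,294

Monthly rate r = 10.2%/12 = 0.85% = 0.0085.
Payoff takes n = ⌈−ln(1 − rB₀/P)/ln(1+r)⌉ = ⌈73.191⌉ = 74 payments; the last is £84.13.
Total paid = 73·£439.65 + £84.13 = £32,178.58.
Total interest = total paid − principal = £32,178.58 − £23,885.00 = £8,293.58.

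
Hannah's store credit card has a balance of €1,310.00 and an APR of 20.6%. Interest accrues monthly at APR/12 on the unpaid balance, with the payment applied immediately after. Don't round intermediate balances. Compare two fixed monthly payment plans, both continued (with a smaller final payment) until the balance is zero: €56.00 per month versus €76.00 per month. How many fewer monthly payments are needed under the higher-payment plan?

Monthly rate r = 20.6%/12 = 1.71667% = 0.0171667.
At €56.00/mo: n = ⌈−ln(1 − rB₀/P)/ln(1+r)⌉ = 31 payments (last €9.37); total interest = total paid − €1,310.00 = €379.37.
At €76.00/mo: 21 payments (last €46.65); total interest €256.65.
Payments saved = 31 − 21 = 10.

10 fewer payments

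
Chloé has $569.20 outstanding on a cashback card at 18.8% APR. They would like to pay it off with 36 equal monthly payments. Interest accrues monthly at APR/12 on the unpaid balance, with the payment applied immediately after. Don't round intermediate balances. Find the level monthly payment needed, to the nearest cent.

Monthly rate r = 18.8%/12 = 1.56667% = 0.0156667.
Level-payment amortization: P = B₀·r / (1 − (1+r)^(−n)) = 569.20·0.0156667 / (1 − 1.01567^(−36)).
Denominator 1 − (1+r)^(−36) = 0.428578183.
P = 8.91747 / 0.428578183 ≈ 20.81.

$20.81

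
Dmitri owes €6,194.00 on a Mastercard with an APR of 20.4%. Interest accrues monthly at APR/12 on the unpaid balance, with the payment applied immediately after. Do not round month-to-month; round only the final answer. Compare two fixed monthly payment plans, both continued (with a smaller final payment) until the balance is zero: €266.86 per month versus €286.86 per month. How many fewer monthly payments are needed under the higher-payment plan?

2 fewer payments

Monthly rate r = 20.4%/12 = 1.7% = 0.017.
At €266.86/mo: n = ⌈−ln(1 − rB₀/P)/ln(1+r)⌉ = 30 payments (last €205.86); total interest = total paid − €6,194.00 = €1,750.80.
At €286.86/mo: 28 payments (last €38.65); total interest €1,589.87.
Payments saved = 30 − 28 = 2.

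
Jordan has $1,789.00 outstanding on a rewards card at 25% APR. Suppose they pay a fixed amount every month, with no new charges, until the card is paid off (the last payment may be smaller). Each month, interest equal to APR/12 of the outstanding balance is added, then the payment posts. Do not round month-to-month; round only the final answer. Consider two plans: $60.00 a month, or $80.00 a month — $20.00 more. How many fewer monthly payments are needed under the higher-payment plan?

17 fewer payments

Monthly rate r = 25%/12 = 2.08333% = 0.0208333.
At $60.00/mo: n = ⌈−ln(1 − rB₀/P)/ln(1+r)⌉ = 48 payments (last $4.67); total interest = total paid − $1,789.00 = $1,035.67.
At $80.00/mo: 31 payments (last $33.44); total interest $644.44.
Payments saved = 48 − 31 = 17.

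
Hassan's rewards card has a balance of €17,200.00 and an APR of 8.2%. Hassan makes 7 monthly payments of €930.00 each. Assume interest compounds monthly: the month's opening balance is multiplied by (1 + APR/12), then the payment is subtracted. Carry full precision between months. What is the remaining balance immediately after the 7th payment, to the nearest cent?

€11,394.81

Monthly rate r = 8.2%/12 = 0.683333% = 0.00683333.
Each month: B ← B·(1+r) − €930.00.
Month 1: interest €117.53; balance after payment €16,387.53.
Month 2: interest €111.98; balance after payment €15,569.51.
Month 3: interest €106.39; balance after payment €14,745.91.
Month 4: interest €100.76; balance after payment €13,916.67.
Month 5: interest €95.10; balance after payment €13,081.77.
Month 6: interest €89.39; balance after payment €12,241.16.
Month 7: interest €83.65; balance after payment €11,394.81.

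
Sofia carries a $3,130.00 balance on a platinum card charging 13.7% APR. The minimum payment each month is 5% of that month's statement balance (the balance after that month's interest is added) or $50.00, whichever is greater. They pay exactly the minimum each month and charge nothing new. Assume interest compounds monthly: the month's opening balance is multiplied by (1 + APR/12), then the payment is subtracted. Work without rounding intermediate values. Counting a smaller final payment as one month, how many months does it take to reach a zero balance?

Monthly rate r = 13.7%/12 = 1.14167% = 0.0114167.
While 5% of the post-interest balance exceeds $50.00, each month B ← (B·(1+r))·(1 − 0.05), i.e. B shrinks by the factor (1+r)·0.95 = 0.96085.
This holds for months 1–29. Entering month 30 the balance is $982.88; 5% of the post-interest balance is now below $50.00, so the flat $50.00 minimum applies from here.
From month 30 a fixed $50.00 at rate r clears $982.88 in 23 more payments. Total: 29 + 23 = 52 months.

52 months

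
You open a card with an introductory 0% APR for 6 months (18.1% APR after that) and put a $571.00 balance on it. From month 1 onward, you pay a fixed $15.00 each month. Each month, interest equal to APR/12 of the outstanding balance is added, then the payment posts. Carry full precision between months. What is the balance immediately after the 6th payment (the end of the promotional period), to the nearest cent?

$481.00

Promo months 1–6 at r₀ = 0%/12 = 0; months 7+ at r₁ = 18.1%/12 = 0.0150833.
After month 6 (no interest yet): B = $571.00 − 6·$15.00 = $481.00.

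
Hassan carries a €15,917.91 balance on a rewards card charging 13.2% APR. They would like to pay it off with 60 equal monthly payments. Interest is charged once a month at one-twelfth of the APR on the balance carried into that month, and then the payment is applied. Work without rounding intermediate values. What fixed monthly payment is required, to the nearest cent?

€363.81

Monthly rate r = 13.2%/12 = 1.1% = 0.011.
Level-payment amortization: P = B₀·r / (1 − (1+r)^(−n)) = 15917.91·0.011 / (1 − 1.011^(−60)).
Denominator 1 − (1+r)^(−60) = 0.481282781.
P = 175.097 / 0.481282781 ≈ 363.81.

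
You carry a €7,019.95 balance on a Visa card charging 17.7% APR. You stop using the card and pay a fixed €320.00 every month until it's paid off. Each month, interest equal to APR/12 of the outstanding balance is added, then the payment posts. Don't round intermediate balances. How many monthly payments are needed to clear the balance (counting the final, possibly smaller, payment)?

27 payments

Monthly rate r = 17.7%/12 = 1.475% = 0.01475.
Recurrence: B ← B·(1+r) − €320.00.
Month 1: interest €103.54; balance after payment €6,803.49.
Month 2: interest €100.35; balance after payment €6,583.85.
Closed form: n = −ln(1 − rB₀/P)/ln(1+r) = −ln(0.67642)/ln(1.01475) ≈ 26.699, so the balance reaches zero during payment 27.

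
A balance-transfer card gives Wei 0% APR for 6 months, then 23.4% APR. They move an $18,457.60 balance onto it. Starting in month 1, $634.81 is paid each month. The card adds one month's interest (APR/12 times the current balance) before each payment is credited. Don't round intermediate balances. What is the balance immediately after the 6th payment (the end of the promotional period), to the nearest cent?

Promo months 1–6 at r₀ = 0%/12 = 0; months 7+ at r₁ = 23.4%/12 = 0.0195.
After month 6 (no interest yet): B = $18,457.60 − 6·$634.81 = $14,648.74.

$14,648.74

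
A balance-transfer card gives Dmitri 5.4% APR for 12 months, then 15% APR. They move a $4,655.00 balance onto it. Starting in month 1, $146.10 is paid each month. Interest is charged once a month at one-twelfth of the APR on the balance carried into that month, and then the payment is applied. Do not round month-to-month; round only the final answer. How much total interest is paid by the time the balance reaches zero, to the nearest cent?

$744.07

Promo months 1–12 at r₀ = 5.4%/12 = 0.0045; months 13+ at r₁ = 15%/12 = 0.0125.
After month 12: iterate B ← B·(1+r₀) − $146.10 for 12 months → $3,115.44.
Then at r₁ with $146.10/mo: n₂ = −ln(1 − r₁·B/P)/ln(1+r₁) ≈ 24.95 → 25 more payments.
Total paid = 36·$146.10 + $139.47 = $5,399.07; interest = $5,399.07 − $4,655.00 = $744.07.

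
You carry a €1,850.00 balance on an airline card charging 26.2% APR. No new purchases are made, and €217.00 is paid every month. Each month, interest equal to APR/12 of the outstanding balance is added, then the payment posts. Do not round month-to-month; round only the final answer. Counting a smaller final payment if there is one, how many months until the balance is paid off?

10 payments

Monthly rate r = 26.2%/12 = 2.18333% = 0.0218333.
Recurrence: B ← B·(1+r) − €217.00.
Month 1: interest €40.39; balance after payment €1,673.39.
Month 2: interest €36.54; balance after payment €1,492.93.
Closed form: n = −ln(1 − rB₀/P)/ln(1+r) = −ln(0.81386)/ln(1.02183) ≈ 9.536, so the balance reaches zero during payment 10.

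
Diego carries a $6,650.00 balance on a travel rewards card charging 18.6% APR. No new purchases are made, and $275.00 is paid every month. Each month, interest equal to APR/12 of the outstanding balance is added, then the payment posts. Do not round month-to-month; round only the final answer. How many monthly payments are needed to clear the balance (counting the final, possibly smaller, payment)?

31 months

Monthly rate r = 18.6%/12 = 1.55% = 0.0155.
Recurrence: B ← B·(1+r) − $275.00.
Month 1: interest $103.08; balance after payment $6,478.07.
Month 2: interest $100.41; balance after payment $6,303.49.
Closed form: n = −ln(1 − rB₀/P)/ln(1+r) = −ln(0.62518)/ln(1.0155) ≈ 30.538, so the balance reaches zero during payment 31.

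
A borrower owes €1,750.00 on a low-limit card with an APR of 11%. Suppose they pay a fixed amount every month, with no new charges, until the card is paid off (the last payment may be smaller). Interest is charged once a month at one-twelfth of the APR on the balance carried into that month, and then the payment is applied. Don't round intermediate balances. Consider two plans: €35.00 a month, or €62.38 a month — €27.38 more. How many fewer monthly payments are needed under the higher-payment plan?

Monthly rate r = 11%/12 = 0.916667% = 0.00916667.
At €35.00/mo: n = ⌈−ln(1 − rB₀/P)/ln(1+r)⌉ = 68 payments (last €6.68); total interest = total paid − €1,750.00 = €601.68.
At €62.38/mo: 33 payments (last €36.15); total interest €282.31.
Payments saved = 68 − 33 = 35.

35 fewer payments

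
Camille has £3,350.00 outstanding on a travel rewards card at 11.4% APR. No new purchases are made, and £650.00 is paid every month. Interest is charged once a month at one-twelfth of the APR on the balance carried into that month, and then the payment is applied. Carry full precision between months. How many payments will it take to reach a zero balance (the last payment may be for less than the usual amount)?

Monthly rate r = 11.4%/12 = 0.95% = 0.0095.
Recurrence: B ← B·(1+r) − £650.00.
Month 1: interest £31.82; balance after payment £2,731.82.
Month 2: interest £25.95; balance after payment £2,107.78.
Month 3: interest £20.02; balance after payment £1,477.80.
Month 4: interest £14.04; balance after payment £841.84.
Month 5: interest £8.00; balance after payment £199.84.
Month 6: interest £1.90; balance after payment £0.00.

6 payments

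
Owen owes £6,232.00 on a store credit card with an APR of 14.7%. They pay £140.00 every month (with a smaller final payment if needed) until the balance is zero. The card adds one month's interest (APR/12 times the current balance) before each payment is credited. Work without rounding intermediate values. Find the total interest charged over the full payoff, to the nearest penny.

£2,830.28

Monthly rate r = 14.7%/12 = 1.225% = 0.01225.
Payoff takes n = ⌈−ln(1 − rB₀/P)/ln(1+r)⌉ = ⌈64.729⌉ = 65 payments; the last is £102.28.
Total paid = 64·£140.00 + £102.28 = £9,062.28.
Total interest = total paid − principal = £9,062.28 − £6,232.00 = £2,830.28.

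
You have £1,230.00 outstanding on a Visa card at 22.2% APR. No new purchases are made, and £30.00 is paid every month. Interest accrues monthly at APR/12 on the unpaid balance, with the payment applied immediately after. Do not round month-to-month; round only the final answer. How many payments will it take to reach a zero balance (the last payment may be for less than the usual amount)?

Monthly rate r = 22.2%/12 = 1.85% = 0.0185.
Recurrence: B ← B·(1+r) − £30.00.
Month 1: interest £22.75; balance after payment £1,222.76.
Month 2: interest £22.62; balance after payment £1,215.38.
Closed form: n = −ln(1 − rB₀/P)/ln(1+r) = −ln(0.2415)/ln(1.0185) ≈ 77.513, so the balance reaches zero during payment 78.

78 months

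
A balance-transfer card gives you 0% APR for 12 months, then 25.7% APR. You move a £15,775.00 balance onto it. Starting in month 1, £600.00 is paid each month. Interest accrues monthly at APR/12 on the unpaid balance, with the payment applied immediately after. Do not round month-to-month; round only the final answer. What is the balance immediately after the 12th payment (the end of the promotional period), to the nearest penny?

£8,575.00

Promo months 1–12 at r₀ = 0%/12 = 0; months 13+ at r₁ = 25.7%/12 = 0.0214167.
After month 12 (no interest yet): B = £15,775.00 − 12·£600.00 = £8,575.00.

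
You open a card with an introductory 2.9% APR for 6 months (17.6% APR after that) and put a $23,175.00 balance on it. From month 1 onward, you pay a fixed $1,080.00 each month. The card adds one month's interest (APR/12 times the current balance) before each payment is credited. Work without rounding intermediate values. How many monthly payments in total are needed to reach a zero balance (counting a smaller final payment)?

25 payments

Promo months 1–6 at r₀ = 2.9%/12 = 0.00241667; months 7+ at r₁ = 17.6%/12 = 0.0146667.
After month 6: iterate B ← B·(1+r₀) − $1,080.00 for 6 months → $16,993.80.
Then at r₁ with $1,080.00/mo: n₂ = −ln(1 − r₁·B/P)/ln(1+r₁) ≈ 18.02 → 19 more payments.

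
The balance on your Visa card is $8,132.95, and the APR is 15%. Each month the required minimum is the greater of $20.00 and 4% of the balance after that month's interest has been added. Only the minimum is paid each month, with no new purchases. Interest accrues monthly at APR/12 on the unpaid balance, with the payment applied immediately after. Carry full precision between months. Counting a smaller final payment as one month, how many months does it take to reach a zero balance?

129 months

Monthly rate r = 15%/12 = 1.25% = 0.0125.
While 4% of the post-interest balance exceeds $20.00, each month B ← (B·(1+r))·(1 − 0.04), i.e. B shrinks by the factor (1+r)·0.96 = 0.972.
This holds for months 1–99. Entering month 100 the balance is $488.89; 4% of the post-interest balance is now below $20.00, so the flat $20.00 minimum applies from here.
From month 100 a fixed $20.00 at rate r clears $488.89 in 30 more payments. Total: 99 + 30 = 129 months.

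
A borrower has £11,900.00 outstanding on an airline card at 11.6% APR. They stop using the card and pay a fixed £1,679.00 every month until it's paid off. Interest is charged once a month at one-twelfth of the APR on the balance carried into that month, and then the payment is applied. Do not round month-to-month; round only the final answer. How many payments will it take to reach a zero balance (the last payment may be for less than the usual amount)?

Monthly rate r = 11.6%/12 = 0.966667% = 0.00966667.
Recurrence: B ← B·(1+r) − £1,679.00.
Month 1: interest £115.03; balance after payment £10,336.03.
Month 2: interest £99.91; balance after payment £8,756.95.
Closed form: n = −ln(1 − rB₀/P)/ln(1+r) = −ln(0.93149)/ln(1.00967) ≈ 7.377, so the balance reaches zero during payment 8.

8 months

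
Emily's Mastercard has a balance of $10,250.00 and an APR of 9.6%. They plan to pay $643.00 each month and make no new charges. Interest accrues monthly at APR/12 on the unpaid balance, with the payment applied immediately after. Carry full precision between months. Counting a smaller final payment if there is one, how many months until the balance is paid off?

Monthly rate r = 9.6%/12 = 0.8% = 0.008.
Recurrence: B ← B·(1+r) − $643.00.
Month 1: interest $82.00; balance after payment $9,689.00.
Month 2: interest $77.51; balance after payment $9,123.51.
Closed form: n = −ln(1 − rB₀/P)/ln(1+r) = −ln(0.87247)/ln(1.008) ≈ 17.121, so the balance reaches zero during payment 18.

18 months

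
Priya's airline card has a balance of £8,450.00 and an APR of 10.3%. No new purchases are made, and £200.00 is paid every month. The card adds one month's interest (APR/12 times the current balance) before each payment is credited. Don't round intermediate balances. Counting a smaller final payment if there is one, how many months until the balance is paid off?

Monthly rate r = 10.3%/12 = 0.858333% = 0.00858333.
Recurrence: B ← B·(1+r) − £200.00.
Month 1: interest £72.53; balance after payment £8,322.53.
Month 2: interest £71.44; balance after payment £8,193.96.
Closed form: n = −ln(1 − rB₀/P)/ln(1+r) = −ln(0.63735)/ln(1.00858) ≈ 52.702, so the balance reaches zero during payment 53.

53 payments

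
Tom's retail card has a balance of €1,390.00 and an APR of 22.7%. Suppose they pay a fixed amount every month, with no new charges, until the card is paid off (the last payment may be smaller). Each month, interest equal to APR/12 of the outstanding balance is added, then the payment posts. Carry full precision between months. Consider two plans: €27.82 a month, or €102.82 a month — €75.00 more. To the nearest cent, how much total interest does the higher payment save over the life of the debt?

Monthly rate r = 22.7%/12 = 1.89167% = 0.0189167.
At €27.82/mo: n = ⌈−ln(1 − rB₀/P)/ln(1+r)⌉ = 155 payments (last €25.64); total interest = total paid − €1,390.00 = €2,919.92.
At €102.82/mo: 16 payments (last €78.37); total interest €230.67.
Interest saved = €2,919.92 − €230.67 = €2,689.25.

€2,689.25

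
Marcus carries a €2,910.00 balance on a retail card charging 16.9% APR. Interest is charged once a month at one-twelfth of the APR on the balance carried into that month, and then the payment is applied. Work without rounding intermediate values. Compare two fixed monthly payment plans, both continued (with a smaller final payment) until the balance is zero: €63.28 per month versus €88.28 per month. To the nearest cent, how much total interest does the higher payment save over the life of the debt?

€780.46

Monthly rate r = 16.9%/12 = 1.40833% = 0.0140833.
At €63.28/mo: n = ⌈−ln(1 − rB₀/P)/ln(1+r)⌉ = 75 payments (last €37.20); total interest = total paid − €2,910.00 = €1,809.92.
At €88.28/mo: 45 payments (last €55.14); total interest €1,029.46.
Interest saved = €1,809.92 − €1,029.46 = €780.46.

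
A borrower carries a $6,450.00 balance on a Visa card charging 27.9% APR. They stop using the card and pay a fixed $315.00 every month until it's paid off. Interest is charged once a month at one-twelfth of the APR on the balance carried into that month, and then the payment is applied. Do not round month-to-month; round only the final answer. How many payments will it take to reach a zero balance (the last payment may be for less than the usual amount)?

29 payments

Monthly rate r = 27.9%/12 = 2.325% = 0.02325.
Recurrence: B ← B·(1+r) − $315.00.
Month 1: interest $149.96; balance after payment $6,284.96.
Month 2: interest $146.13; balance after payment $6,116.09.
Closed form: n = −ln(1 − rB₀/P)/ln(1+r) = −ln(0.52393)/ln(1.02325) ≈ 28.124, so the balance reaches zero during payment 29.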